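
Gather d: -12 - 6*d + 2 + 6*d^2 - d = 6*d^2 - 7*d - 10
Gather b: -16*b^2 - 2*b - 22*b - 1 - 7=-16*b^2 - 24*b - 8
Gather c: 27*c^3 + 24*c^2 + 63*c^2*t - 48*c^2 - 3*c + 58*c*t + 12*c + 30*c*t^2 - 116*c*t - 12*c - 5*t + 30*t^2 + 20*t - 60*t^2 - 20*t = 27*c^3 + c^2*(63*t - 24) + c*(30*t^2 - 58*t - 3) - 30*t^2 - 5*t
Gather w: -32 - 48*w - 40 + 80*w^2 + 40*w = 80*w^2 - 8*w - 72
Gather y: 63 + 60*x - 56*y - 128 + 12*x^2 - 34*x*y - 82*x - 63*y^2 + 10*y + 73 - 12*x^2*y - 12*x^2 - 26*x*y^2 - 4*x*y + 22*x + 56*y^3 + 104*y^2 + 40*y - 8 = 56*y^3 + y^2*(41 - 26*x) + y*(-12*x^2 - 38*x - 6)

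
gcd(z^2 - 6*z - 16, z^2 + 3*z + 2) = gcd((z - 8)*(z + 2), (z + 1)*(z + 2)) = z + 2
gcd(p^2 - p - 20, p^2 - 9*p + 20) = p - 5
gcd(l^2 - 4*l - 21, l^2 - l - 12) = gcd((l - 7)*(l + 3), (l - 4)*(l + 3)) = l + 3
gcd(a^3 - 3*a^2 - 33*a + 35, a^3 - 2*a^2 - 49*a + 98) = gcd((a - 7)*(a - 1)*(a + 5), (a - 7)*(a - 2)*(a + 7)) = a - 7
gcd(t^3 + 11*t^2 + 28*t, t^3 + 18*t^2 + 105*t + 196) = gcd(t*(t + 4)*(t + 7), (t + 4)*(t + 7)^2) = t^2 + 11*t + 28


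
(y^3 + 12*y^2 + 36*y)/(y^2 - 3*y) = (y^2 + 12*y + 36)/(y - 3)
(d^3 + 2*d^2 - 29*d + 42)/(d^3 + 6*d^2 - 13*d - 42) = (d - 2)/(d + 2)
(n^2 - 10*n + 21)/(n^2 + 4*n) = (n^2 - 10*n + 21)/(n*(n + 4))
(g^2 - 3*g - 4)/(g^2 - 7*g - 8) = (g - 4)/(g - 8)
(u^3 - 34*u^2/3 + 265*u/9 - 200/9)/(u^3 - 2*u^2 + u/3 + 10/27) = 3*(3*u^2 - 29*u + 40)/(9*u^2 - 3*u - 2)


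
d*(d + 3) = d^2 + 3*d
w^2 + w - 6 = (w - 2)*(w + 3)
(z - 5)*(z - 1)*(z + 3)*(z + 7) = z^4 + 4*z^3 - 34*z^2 - 76*z + 105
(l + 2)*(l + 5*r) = l^2 + 5*l*r + 2*l + 10*r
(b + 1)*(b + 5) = b^2 + 6*b + 5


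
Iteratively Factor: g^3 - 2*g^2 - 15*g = (g + 3)*(g^2 - 5*g) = (g - 5)*(g + 3)*(g)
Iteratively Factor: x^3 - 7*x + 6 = (x + 3)*(x^2 - 3*x + 2) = (x - 1)*(x + 3)*(x - 2)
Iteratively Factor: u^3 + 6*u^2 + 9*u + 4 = (u + 1)*(u^2 + 5*u + 4) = (u + 1)^2*(u + 4)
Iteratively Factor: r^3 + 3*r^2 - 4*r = (r + 4)*(r^2 - r) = r*(r + 4)*(r - 1)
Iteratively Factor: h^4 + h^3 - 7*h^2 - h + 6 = (h + 3)*(h^3 - 2*h^2 - h + 2) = (h - 2)*(h + 3)*(h^2 - 1) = (h - 2)*(h - 1)*(h + 3)*(h + 1)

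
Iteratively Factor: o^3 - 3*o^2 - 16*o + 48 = (o - 4)*(o^2 + o - 12) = (o - 4)*(o + 4)*(o - 3)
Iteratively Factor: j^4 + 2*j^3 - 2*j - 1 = (j + 1)*(j^3 + j^2 - j - 1) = (j + 1)^2*(j^2 - 1) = (j - 1)*(j + 1)^2*(j + 1)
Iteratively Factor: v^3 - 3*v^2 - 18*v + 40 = (v - 2)*(v^2 - v - 20) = (v - 5)*(v - 2)*(v + 4)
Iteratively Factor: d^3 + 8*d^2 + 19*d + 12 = (d + 3)*(d^2 + 5*d + 4) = (d + 1)*(d + 3)*(d + 4)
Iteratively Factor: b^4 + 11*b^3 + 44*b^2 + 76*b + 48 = (b + 3)*(b^3 + 8*b^2 + 20*b + 16) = (b + 2)*(b + 3)*(b^2 + 6*b + 8) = (b + 2)^2*(b + 3)*(b + 4)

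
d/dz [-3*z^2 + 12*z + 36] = 12 - 6*z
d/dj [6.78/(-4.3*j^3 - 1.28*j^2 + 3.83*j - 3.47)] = (87.462*j^2 + 17.3568*j - 25.9674)/(4.3*j^3 + 1.28*j^2 - 3.83*j + 3.47)^2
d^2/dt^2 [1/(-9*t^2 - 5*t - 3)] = 2*(81*t^2 + 45*t - (18*t + 5)^2 + 27)/(9*t^2 + 5*t + 3)^3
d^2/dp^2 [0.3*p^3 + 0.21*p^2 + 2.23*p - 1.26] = 1.8*p + 0.42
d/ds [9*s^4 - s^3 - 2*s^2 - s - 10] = 36*s^3 - 3*s^2 - 4*s - 1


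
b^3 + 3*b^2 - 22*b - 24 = (b - 4)*(b + 1)*(b + 6)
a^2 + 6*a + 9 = (a + 3)^2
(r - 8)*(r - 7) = r^2 - 15*r + 56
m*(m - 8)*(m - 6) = m^3 - 14*m^2 + 48*m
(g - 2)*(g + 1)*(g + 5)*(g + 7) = g^4 + 11*g^3 + 21*g^2 - 59*g - 70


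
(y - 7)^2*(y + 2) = y^3 - 12*y^2 + 21*y + 98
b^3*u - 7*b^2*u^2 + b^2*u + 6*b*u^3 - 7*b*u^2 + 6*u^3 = (b - 6*u)*(b - u)*(b*u + u)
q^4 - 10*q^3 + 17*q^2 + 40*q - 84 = (q - 7)*(q - 3)*(q - 2)*(q + 2)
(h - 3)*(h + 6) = h^2 + 3*h - 18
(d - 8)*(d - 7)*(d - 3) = d^3 - 18*d^2 + 101*d - 168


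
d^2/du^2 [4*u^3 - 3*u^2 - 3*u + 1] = 24*u - 6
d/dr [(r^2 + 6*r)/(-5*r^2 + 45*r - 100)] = (3*r^2 - 8*r - 24)/(r^4 - 18*r^3 + 121*r^2 - 360*r + 400)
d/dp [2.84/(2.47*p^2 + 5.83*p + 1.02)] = (-14.0296*p - 16.5572)/(2.47*p^2 + 5.83*p + 1.02)^2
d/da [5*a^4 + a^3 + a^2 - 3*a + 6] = 20*a^3 + 3*a^2 + 2*a - 3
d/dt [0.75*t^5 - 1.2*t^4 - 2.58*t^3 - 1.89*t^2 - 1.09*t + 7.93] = 3.75*t^4 - 4.8*t^3 - 7.74*t^2 - 3.78*t - 1.09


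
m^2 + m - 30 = (m - 5)*(m + 6)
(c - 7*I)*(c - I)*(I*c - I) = I*c^3 + 8*c^2 - I*c^2 - 8*c - 7*I*c + 7*I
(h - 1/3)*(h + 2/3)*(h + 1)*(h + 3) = h^4 + 13*h^3/3 + 37*h^2/9 + h/9 - 2/3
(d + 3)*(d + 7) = d^2 + 10*d + 21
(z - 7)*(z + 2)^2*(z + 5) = z^4 + 2*z^3 - 39*z^2 - 148*z - 140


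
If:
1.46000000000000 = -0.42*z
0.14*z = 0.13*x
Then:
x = -3.74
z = -3.48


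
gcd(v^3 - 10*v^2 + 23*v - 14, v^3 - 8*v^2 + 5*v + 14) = v^2 - 9*v + 14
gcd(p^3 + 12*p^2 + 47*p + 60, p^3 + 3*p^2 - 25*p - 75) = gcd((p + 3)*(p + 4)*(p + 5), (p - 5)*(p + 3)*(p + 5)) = p^2 + 8*p + 15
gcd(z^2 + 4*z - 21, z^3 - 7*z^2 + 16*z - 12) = z - 3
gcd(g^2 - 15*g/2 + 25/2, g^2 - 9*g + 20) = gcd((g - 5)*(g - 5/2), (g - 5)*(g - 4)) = g - 5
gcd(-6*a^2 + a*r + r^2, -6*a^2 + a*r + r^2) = -6*a^2 + a*r + r^2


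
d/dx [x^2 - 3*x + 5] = 2*x - 3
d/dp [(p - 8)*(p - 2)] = 2*p - 10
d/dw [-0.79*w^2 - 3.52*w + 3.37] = -1.58*w - 3.52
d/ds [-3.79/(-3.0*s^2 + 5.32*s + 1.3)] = (20.1628 - 22.74*s)/(-3.0*s^2 + 5.32*s + 1.3)^2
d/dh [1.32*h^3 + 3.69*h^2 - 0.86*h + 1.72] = 3.96*h^2 + 7.38*h - 0.86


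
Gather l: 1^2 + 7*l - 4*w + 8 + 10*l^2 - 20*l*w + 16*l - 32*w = 10*l^2 + l*(23 - 20*w) - 36*w + 9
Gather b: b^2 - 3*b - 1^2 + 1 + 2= b^2 - 3*b + 2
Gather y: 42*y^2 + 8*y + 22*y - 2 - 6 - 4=42*y^2 + 30*y - 12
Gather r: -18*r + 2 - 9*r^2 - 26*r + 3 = -9*r^2 - 44*r + 5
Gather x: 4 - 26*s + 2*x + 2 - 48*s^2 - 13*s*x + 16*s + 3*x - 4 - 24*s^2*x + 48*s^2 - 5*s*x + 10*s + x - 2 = x*(-24*s^2 - 18*s + 6)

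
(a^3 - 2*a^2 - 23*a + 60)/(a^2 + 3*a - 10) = (a^2 - 7*a + 12)/(a - 2)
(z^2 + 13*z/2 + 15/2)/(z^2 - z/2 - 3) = (z + 5)/(z - 2)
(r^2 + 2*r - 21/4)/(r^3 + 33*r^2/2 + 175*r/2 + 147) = (r - 3/2)/(r^2 + 13*r + 42)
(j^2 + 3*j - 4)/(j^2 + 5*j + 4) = (j - 1)/(j + 1)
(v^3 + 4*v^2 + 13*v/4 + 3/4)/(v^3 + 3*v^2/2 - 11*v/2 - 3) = (v + 1/2)/(v - 2)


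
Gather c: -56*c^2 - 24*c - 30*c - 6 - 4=-56*c^2 - 54*c - 10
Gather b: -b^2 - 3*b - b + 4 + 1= -b^2 - 4*b + 5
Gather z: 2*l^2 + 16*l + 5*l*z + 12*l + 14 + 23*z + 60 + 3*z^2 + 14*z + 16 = 2*l^2 + 28*l + 3*z^2 + z*(5*l + 37) + 90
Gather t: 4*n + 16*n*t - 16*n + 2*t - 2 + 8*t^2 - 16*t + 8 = -12*n + 8*t^2 + t*(16*n - 14) + 6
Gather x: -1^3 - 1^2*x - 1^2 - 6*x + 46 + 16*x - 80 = 9*x - 36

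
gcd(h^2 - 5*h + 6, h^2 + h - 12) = h - 3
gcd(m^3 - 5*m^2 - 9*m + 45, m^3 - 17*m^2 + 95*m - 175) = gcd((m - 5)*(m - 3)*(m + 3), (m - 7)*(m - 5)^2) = m - 5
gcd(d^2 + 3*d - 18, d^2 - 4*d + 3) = d - 3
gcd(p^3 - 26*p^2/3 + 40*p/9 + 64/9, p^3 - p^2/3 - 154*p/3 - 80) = p - 8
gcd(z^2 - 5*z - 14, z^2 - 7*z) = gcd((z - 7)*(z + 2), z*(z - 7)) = z - 7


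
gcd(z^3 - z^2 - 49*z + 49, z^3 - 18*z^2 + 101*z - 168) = z - 7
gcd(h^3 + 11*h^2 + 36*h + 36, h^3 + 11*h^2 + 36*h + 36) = h^3 + 11*h^2 + 36*h + 36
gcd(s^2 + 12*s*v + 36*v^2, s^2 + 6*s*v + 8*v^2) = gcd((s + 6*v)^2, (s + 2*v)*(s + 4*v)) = 1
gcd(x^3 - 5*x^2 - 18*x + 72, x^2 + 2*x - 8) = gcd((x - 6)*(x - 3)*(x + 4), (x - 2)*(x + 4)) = x + 4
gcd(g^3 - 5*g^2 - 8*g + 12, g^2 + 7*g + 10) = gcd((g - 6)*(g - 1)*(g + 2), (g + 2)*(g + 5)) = g + 2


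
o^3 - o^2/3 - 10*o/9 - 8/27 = (o - 4/3)*(o + 1/3)*(o + 2/3)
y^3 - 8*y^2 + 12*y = y*(y - 6)*(y - 2)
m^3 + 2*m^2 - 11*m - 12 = (m - 3)*(m + 1)*(m + 4)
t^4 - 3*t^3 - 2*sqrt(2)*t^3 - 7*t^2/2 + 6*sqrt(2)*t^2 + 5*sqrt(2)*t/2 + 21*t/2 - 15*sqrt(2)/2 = (t - 3)*(t - 5*sqrt(2)/2)*(t - sqrt(2)/2)*(t + sqrt(2))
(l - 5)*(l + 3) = l^2 - 2*l - 15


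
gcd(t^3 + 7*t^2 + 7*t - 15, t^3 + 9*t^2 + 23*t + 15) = t^2 + 8*t + 15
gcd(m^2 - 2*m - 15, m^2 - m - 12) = m + 3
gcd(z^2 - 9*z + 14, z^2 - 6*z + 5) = 1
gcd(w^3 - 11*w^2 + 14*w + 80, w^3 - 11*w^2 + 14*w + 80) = w^3 - 11*w^2 + 14*w + 80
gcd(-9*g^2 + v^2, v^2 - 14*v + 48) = 1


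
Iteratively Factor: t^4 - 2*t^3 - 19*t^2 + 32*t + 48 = (t + 4)*(t^3 - 6*t^2 + 5*t + 12) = (t + 1)*(t + 4)*(t^2 - 7*t + 12) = (t - 4)*(t + 1)*(t + 4)*(t - 3)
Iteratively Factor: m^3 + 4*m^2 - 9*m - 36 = (m + 4)*(m^2 - 9) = (m + 3)*(m + 4)*(m - 3)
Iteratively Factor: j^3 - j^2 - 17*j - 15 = (j + 1)*(j^2 - 2*j - 15) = (j + 1)*(j + 3)*(j - 5)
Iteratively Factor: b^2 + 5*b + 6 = (b + 3)*(b + 2)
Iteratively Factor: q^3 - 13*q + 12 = (q + 4)*(q^2 - 4*q + 3) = (q - 3)*(q + 4)*(q - 1)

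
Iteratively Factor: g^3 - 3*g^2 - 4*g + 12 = (g - 2)*(g^2 - g - 6) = (g - 3)*(g - 2)*(g + 2)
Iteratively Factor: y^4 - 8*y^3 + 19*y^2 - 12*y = (y - 4)*(y^3 - 4*y^2 + 3*y) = (y - 4)*(y - 3)*(y^2 - y) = (y - 4)*(y - 3)*(y - 1)*(y)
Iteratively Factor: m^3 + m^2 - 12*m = (m - 3)*(m^2 + 4*m) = m*(m - 3)*(m + 4)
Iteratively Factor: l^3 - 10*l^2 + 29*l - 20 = (l - 5)*(l^2 - 5*l + 4) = (l - 5)*(l - 4)*(l - 1)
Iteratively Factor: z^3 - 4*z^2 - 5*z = (z + 1)*(z^2 - 5*z) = z*(z + 1)*(z - 5)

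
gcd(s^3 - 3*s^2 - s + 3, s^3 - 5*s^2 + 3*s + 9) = s^2 - 2*s - 3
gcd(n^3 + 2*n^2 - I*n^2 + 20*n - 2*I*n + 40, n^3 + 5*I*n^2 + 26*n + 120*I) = n^2 - I*n + 20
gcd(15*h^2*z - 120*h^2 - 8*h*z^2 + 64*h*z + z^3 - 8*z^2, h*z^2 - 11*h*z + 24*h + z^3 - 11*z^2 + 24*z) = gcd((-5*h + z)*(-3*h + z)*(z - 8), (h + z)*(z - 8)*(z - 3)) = z - 8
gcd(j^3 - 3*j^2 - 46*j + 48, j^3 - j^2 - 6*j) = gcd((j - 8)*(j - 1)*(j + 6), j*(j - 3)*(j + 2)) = 1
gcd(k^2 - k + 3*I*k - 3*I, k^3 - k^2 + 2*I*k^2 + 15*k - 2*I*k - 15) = k - 1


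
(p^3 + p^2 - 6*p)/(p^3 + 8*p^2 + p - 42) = p/(p + 7)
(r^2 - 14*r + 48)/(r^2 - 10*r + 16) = (r - 6)/(r - 2)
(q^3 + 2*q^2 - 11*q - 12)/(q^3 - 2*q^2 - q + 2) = (q^2 + q - 12)/(q^2 - 3*q + 2)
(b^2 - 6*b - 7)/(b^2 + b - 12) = (b^2 - 6*b - 7)/(b^2 + b - 12)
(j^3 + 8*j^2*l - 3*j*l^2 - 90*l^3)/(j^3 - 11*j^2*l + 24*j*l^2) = (j^2 + 11*j*l + 30*l^2)/(j*(j - 8*l))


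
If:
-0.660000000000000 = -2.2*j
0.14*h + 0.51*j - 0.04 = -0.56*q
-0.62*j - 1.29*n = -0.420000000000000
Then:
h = -4.0*q - 0.807142857142857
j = 0.30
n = 0.18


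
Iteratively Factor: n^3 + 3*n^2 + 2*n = (n + 1)*(n^2 + 2*n) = (n + 1)*(n + 2)*(n)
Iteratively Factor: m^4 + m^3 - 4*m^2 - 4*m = (m)*(m^3 + m^2 - 4*m - 4) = m*(m - 2)*(m^2 + 3*m + 2) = m*(m - 2)*(m + 1)*(m + 2)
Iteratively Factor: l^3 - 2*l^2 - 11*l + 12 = (l - 1)*(l^2 - l - 12) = (l - 4)*(l - 1)*(l + 3)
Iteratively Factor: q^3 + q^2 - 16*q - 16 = (q + 4)*(q^2 - 3*q - 4) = (q - 4)*(q + 4)*(q + 1)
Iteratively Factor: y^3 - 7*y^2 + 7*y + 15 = (y - 3)*(y^2 - 4*y - 5) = (y - 3)*(y + 1)*(y - 5)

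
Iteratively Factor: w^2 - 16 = (w - 4)*(w + 4)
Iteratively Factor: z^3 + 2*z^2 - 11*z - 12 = (z - 3)*(z^2 + 5*z + 4) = (z - 3)*(z + 1)*(z + 4)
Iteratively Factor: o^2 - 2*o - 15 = (o - 5)*(o + 3)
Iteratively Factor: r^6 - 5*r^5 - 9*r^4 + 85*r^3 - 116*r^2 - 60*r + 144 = (r - 2)*(r^5 - 3*r^4 - 15*r^3 + 55*r^2 - 6*r - 72) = (r - 2)*(r + 1)*(r^4 - 4*r^3 - 11*r^2 + 66*r - 72) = (r - 3)*(r - 2)*(r + 1)*(r^3 - r^2 - 14*r + 24) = (r - 3)^2*(r - 2)*(r + 1)*(r^2 + 2*r - 8) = (r - 3)^2*(r - 2)*(r + 1)*(r + 4)*(r - 2)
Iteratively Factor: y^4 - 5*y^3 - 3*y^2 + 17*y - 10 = (y - 1)*(y^3 - 4*y^2 - 7*y + 10) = (y - 5)*(y - 1)*(y^2 + y - 2) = (y - 5)*(y - 1)*(y + 2)*(y - 1)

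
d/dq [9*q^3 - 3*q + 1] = 27*q^2 - 3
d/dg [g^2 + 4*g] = 2*g + 4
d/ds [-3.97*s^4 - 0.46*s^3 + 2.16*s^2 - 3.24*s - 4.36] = -15.88*s^3 - 1.38*s^2 + 4.32*s - 3.24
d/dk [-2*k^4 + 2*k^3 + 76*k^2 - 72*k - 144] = -8*k^3 + 6*k^2 + 152*k - 72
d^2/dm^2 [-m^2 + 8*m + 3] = -2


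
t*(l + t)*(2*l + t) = 2*l^2*t + 3*l*t^2 + t^3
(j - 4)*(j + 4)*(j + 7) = j^3 + 7*j^2 - 16*j - 112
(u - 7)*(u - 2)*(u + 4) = u^3 - 5*u^2 - 22*u + 56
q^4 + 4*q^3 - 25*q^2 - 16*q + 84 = (q - 3)*(q - 2)*(q + 2)*(q + 7)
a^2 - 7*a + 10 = (a - 5)*(a - 2)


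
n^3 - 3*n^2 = n^2*(n - 3)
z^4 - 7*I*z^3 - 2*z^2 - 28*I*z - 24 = (z - 6*I)*(z - 2*I)*(z - I)*(z + 2*I)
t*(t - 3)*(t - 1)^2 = t^4 - 5*t^3 + 7*t^2 - 3*t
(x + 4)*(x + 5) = x^2 + 9*x + 20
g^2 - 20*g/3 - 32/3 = (g - 8)*(g + 4/3)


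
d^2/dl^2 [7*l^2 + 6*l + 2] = 14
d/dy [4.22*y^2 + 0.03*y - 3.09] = 8.44*y + 0.03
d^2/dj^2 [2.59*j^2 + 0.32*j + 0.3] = 5.18000000000000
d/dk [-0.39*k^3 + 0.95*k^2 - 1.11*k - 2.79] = -1.17*k^2 + 1.9*k - 1.11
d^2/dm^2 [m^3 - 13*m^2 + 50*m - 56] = 6*m - 26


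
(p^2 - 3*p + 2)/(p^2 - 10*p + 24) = (p^2 - 3*p + 2)/(p^2 - 10*p + 24)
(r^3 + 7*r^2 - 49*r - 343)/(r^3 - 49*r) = (r + 7)/r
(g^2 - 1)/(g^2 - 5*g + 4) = (g + 1)/(g - 4)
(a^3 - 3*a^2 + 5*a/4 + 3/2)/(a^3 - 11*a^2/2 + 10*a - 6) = (a + 1/2)/(a - 2)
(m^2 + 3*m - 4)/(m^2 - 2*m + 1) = (m + 4)/(m - 1)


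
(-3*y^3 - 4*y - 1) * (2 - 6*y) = 18*y^4 - 6*y^3 + 24*y^2 - 2*y - 2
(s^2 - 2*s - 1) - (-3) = s^2 - 2*s + 2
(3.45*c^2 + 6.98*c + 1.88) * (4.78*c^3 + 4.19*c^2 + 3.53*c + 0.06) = 16.491*c^5 + 47.8199*c^4 + 50.4111*c^3 + 32.7236*c^2 + 7.0552*c + 0.1128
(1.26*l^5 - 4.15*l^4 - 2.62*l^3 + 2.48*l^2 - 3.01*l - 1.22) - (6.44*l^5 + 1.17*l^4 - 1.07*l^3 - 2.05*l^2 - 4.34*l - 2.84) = -5.18*l^5 - 5.32*l^4 - 1.55*l^3 + 4.53*l^2 + 1.33*l + 1.62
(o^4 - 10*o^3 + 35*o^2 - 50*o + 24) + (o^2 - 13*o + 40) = o^4 - 10*o^3 + 36*o^2 - 63*o + 64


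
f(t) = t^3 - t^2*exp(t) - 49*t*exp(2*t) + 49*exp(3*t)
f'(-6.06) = 110.12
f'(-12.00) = 432.00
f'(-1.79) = 13.88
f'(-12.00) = 432.00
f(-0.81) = 11.35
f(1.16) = 1009.41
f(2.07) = 17992.18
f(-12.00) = -1728.00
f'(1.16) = 3108.54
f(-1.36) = 2.23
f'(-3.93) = 46.32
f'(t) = -t^2*exp(t) + 3*t^2 - 98*t*exp(2*t) - 2*t*exp(t) + 147*exp(3*t) - 49*exp(2*t)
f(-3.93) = -60.93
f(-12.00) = -1728.00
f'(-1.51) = 13.42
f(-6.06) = -222.63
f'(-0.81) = 21.35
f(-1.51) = 0.19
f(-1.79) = -3.60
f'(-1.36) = 13.81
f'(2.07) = 57290.65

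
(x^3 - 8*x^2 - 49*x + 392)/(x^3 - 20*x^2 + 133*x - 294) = (x^2 - x - 56)/(x^2 - 13*x + 42)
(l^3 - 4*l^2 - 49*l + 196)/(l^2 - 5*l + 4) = (l^2 - 49)/(l - 1)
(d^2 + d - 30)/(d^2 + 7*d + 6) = (d - 5)/(d + 1)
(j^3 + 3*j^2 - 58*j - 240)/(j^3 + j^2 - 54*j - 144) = (j + 5)/(j + 3)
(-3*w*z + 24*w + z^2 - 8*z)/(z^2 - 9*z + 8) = (-3*w + z)/(z - 1)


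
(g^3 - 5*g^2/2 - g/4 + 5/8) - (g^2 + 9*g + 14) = g^3 - 7*g^2/2 - 37*g/4 - 107/8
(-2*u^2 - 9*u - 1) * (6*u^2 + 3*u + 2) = -12*u^4 - 60*u^3 - 37*u^2 - 21*u - 2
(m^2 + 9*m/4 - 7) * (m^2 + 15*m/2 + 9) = m^4 + 39*m^3/4 + 151*m^2/8 - 129*m/4 - 63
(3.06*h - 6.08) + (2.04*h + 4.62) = 5.1*h - 1.46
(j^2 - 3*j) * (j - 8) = j^3 - 11*j^2 + 24*j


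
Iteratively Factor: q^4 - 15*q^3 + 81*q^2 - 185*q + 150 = (q - 5)*(q^3 - 10*q^2 + 31*q - 30) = (q - 5)*(q - 3)*(q^2 - 7*q + 10) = (q - 5)*(q - 3)*(q - 2)*(q - 5)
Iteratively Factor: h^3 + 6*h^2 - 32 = (h - 2)*(h^2 + 8*h + 16) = (h - 2)*(h + 4)*(h + 4)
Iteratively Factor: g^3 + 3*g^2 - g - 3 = (g - 1)*(g^2 + 4*g + 3) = (g - 1)*(g + 1)*(g + 3)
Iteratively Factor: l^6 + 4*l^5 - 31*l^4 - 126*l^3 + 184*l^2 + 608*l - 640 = (l + 4)*(l^5 - 31*l^3 - 2*l^2 + 192*l - 160) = (l + 4)^2*(l^4 - 4*l^3 - 15*l^2 + 58*l - 40) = (l - 2)*(l + 4)^2*(l^3 - 2*l^2 - 19*l + 20) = (l - 2)*(l + 4)^3*(l^2 - 6*l + 5) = (l - 2)*(l - 1)*(l + 4)^3*(l - 5)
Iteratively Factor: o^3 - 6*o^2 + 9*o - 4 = (o - 4)*(o^2 - 2*o + 1) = (o - 4)*(o - 1)*(o - 1)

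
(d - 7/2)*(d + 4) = d^2 + d/2 - 14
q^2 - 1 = (q - 1)*(q + 1)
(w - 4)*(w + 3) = w^2 - w - 12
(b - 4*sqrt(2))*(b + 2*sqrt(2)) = b^2 - 2*sqrt(2)*b - 16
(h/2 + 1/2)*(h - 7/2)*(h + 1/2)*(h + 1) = h^4/2 - h^3/2 - 27*h^2/8 - 13*h/4 - 7/8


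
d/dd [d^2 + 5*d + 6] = 2*d + 5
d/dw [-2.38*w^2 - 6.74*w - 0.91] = -4.76*w - 6.74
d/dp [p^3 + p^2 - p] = 3*p^2 + 2*p - 1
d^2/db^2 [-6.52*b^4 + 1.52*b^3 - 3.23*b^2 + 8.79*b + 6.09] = -78.24*b^2 + 9.12*b - 6.46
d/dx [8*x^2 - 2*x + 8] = 16*x - 2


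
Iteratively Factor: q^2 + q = (q + 1)*(q)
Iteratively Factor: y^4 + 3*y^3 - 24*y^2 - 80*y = (y)*(y^3 + 3*y^2 - 24*y - 80) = y*(y + 4)*(y^2 - y - 20) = y*(y - 5)*(y + 4)*(y + 4)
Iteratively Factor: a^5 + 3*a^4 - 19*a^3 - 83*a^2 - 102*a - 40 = (a - 5)*(a^4 + 8*a^3 + 21*a^2 + 22*a + 8) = (a - 5)*(a + 1)*(a^3 + 7*a^2 + 14*a + 8) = (a - 5)*(a + 1)^2*(a^2 + 6*a + 8) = (a - 5)*(a + 1)^2*(a + 2)*(a + 4)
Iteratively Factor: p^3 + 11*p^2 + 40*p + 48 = (p + 4)*(p^2 + 7*p + 12) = (p + 3)*(p + 4)*(p + 4)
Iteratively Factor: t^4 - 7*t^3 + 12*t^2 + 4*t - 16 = (t - 2)*(t^3 - 5*t^2 + 2*t + 8) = (t - 2)*(t + 1)*(t^2 - 6*t + 8) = (t - 2)^2*(t + 1)*(t - 4)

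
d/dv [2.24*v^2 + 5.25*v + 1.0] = 4.48*v + 5.25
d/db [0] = 0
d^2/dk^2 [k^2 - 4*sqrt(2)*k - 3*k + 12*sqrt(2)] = 2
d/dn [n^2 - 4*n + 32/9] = 2*n - 4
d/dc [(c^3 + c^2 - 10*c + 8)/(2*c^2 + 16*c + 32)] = (c^2 + 8*c - 14)/(2*(c^2 + 8*c + 16))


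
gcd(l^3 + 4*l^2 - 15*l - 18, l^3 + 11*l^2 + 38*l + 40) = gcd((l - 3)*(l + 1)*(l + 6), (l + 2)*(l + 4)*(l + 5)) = 1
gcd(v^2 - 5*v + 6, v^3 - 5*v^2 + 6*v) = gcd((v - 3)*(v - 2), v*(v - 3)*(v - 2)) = v^2 - 5*v + 6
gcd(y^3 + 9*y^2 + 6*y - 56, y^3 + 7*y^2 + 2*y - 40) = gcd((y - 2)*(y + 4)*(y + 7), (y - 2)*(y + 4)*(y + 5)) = y^2 + 2*y - 8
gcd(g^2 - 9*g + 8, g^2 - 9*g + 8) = g^2 - 9*g + 8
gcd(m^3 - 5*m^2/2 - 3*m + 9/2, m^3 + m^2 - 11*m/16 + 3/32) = m + 3/2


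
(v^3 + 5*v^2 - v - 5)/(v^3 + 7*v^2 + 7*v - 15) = (v + 1)/(v + 3)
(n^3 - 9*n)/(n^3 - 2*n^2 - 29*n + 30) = n*(n^2 - 9)/(n^3 - 2*n^2 - 29*n + 30)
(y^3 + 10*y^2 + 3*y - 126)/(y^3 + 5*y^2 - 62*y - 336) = (y - 3)/(y - 8)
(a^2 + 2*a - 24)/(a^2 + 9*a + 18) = (a - 4)/(a + 3)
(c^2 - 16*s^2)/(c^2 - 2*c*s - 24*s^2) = (-c + 4*s)/(-c + 6*s)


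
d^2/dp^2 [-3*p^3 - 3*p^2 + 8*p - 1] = -18*p - 6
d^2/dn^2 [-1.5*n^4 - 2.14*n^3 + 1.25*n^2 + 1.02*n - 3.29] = -18.0*n^2 - 12.84*n + 2.5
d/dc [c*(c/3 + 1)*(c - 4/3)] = c^2 + 10*c/9 - 4/3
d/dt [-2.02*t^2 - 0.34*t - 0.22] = -4.04*t - 0.34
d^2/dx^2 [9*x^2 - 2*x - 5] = 18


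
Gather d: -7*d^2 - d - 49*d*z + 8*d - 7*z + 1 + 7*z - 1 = -7*d^2 + d*(7 - 49*z)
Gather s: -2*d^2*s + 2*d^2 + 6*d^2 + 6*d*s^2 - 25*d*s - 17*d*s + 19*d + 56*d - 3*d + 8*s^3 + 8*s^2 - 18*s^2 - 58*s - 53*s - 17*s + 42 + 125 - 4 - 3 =8*d^2 + 72*d + 8*s^3 + s^2*(6*d - 10) + s*(-2*d^2 - 42*d - 128) + 160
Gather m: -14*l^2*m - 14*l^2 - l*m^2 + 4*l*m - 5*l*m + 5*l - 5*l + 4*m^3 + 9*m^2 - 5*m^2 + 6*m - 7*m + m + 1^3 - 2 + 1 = -14*l^2 + 4*m^3 + m^2*(4 - l) + m*(-14*l^2 - l)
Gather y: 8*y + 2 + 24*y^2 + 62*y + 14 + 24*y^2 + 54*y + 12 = 48*y^2 + 124*y + 28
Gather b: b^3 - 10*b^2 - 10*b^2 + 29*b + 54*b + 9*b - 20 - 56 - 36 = b^3 - 20*b^2 + 92*b - 112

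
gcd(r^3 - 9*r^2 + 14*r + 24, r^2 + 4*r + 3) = r + 1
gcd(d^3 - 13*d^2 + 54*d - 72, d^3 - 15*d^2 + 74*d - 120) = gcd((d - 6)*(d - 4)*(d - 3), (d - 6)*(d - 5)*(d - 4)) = d^2 - 10*d + 24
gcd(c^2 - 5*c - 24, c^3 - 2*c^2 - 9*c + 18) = c + 3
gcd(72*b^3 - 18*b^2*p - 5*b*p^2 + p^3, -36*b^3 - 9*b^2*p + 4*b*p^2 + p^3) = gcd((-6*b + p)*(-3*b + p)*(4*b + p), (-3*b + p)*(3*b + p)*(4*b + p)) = -12*b^2 + b*p + p^2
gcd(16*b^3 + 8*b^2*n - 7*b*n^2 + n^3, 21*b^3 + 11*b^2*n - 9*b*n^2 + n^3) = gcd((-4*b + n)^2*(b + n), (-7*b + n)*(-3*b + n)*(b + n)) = b + n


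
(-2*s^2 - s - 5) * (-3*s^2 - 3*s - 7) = 6*s^4 + 9*s^3 + 32*s^2 + 22*s + 35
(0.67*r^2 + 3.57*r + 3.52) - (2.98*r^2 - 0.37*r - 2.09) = -2.31*r^2 + 3.94*r + 5.61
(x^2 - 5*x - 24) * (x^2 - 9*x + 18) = x^4 - 14*x^3 + 39*x^2 + 126*x - 432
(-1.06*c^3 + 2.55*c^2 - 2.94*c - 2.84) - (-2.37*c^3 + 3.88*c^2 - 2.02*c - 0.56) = 1.31*c^3 - 1.33*c^2 - 0.92*c - 2.28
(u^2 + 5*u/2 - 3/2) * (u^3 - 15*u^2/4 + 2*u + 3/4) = u^5 - 5*u^4/4 - 71*u^3/8 + 91*u^2/8 - 9*u/8 - 9/8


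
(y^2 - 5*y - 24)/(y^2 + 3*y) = (y - 8)/y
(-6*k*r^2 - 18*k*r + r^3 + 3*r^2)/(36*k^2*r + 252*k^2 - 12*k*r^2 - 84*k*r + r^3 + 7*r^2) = r*(r + 3)/(-6*k*r - 42*k + r^2 + 7*r)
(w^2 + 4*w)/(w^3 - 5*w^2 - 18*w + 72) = w/(w^2 - 9*w + 18)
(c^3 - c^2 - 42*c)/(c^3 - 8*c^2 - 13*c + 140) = c*(c + 6)/(c^2 - c - 20)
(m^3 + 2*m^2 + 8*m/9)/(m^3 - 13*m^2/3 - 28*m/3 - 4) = m*(3*m + 4)/(3*(m^2 - 5*m - 6))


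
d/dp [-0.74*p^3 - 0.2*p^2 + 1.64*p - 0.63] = -2.22*p^2 - 0.4*p + 1.64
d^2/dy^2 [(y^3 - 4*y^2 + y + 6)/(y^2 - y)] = 4*(-y^3 + 9*y^2 - 9*y + 3)/(y^3*(y^3 - 3*y^2 + 3*y - 1))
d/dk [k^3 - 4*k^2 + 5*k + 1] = 3*k^2 - 8*k + 5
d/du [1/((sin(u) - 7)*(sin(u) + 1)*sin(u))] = (-3*cos(u) + 12/tan(u) + 7*cos(u)/sin(u)^2)/((sin(u) - 7)^2*(sin(u) + 1)^2)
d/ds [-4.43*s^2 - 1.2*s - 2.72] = -8.86*s - 1.2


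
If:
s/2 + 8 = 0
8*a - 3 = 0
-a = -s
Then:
No Solution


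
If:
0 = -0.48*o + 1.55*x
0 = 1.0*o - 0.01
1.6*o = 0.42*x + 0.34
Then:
No Solution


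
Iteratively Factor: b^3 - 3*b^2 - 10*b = (b - 5)*(b^2 + 2*b) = (b - 5)*(b + 2)*(b)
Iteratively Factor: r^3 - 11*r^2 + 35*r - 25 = (r - 5)*(r^2 - 6*r + 5) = (r - 5)^2*(r - 1)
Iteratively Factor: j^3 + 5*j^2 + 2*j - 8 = (j - 1)*(j^2 + 6*j + 8) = (j - 1)*(j + 2)*(j + 4)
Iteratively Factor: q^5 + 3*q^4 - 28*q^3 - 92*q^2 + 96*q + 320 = (q - 5)*(q^4 + 8*q^3 + 12*q^2 - 32*q - 64) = (q - 5)*(q + 4)*(q^3 + 4*q^2 - 4*q - 16) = (q - 5)*(q - 2)*(q + 4)*(q^2 + 6*q + 8) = (q - 5)*(q - 2)*(q + 2)*(q + 4)*(q + 4)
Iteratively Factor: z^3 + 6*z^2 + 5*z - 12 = (z - 1)*(z^2 + 7*z + 12) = (z - 1)*(z + 3)*(z + 4)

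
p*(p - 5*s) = p^2 - 5*p*s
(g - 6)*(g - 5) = g^2 - 11*g + 30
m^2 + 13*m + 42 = (m + 6)*(m + 7)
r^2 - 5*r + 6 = (r - 3)*(r - 2)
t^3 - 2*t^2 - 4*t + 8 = (t - 2)^2*(t + 2)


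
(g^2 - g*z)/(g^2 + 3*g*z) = (g - z)/(g + 3*z)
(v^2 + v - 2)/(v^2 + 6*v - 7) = (v + 2)/(v + 7)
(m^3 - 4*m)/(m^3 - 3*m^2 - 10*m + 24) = m*(m + 2)/(m^2 - m - 12)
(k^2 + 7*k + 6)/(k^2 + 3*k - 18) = (k + 1)/(k - 3)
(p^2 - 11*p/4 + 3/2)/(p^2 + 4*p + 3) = (4*p^2 - 11*p + 6)/(4*(p^2 + 4*p + 3))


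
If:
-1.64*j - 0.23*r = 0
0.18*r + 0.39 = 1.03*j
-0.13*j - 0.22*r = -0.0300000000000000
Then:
No Solution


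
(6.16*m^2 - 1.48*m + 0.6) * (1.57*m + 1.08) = 9.6712*m^3 + 4.3292*m^2 - 0.6564*m + 0.648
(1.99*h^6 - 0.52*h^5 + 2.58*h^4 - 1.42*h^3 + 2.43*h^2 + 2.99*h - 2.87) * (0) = 0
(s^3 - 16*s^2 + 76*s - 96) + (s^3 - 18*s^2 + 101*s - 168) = 2*s^3 - 34*s^2 + 177*s - 264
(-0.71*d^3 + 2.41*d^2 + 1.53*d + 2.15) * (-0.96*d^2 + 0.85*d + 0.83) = 0.6816*d^5 - 2.9171*d^4 - 0.00959999999999961*d^3 + 1.2368*d^2 + 3.0974*d + 1.7845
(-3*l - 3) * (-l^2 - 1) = 3*l^3 + 3*l^2 + 3*l + 3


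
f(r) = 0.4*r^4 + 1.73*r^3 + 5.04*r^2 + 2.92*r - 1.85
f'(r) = 1.6*r^3 + 5.19*r^2 + 10.08*r + 2.92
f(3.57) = 216.50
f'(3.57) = 177.85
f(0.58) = 1.92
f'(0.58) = 10.82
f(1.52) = 22.44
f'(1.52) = 35.85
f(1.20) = 12.73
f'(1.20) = 25.25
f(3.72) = 244.42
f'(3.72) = 194.61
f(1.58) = 24.66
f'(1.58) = 38.11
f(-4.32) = 79.43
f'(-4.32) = -72.76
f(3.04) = 136.37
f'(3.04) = 126.48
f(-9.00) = 1743.34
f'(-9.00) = -833.81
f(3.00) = 131.38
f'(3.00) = 123.07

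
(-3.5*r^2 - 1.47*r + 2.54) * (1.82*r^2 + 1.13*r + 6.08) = -6.37*r^4 - 6.6304*r^3 - 18.3183*r^2 - 6.0674*r + 15.4432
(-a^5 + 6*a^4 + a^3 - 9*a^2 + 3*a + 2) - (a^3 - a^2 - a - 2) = -a^5 + 6*a^4 - 8*a^2 + 4*a + 4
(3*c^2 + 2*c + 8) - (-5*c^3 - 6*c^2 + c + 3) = 5*c^3 + 9*c^2 + c + 5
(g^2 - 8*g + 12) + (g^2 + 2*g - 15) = 2*g^2 - 6*g - 3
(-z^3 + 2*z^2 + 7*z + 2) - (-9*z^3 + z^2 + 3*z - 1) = 8*z^3 + z^2 + 4*z + 3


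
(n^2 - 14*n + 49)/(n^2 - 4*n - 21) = (n - 7)/(n + 3)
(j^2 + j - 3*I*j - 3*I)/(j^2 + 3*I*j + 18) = (j + 1)/(j + 6*I)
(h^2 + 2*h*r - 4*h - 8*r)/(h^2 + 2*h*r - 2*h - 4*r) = (h - 4)/(h - 2)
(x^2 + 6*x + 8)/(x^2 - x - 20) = (x + 2)/(x - 5)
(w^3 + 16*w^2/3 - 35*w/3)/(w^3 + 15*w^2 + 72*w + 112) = w*(3*w - 5)/(3*(w^2 + 8*w + 16))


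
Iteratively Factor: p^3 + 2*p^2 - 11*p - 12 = (p - 3)*(p^2 + 5*p + 4) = (p - 3)*(p + 4)*(p + 1)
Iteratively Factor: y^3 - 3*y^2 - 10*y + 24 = (y + 3)*(y^2 - 6*y + 8) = (y - 4)*(y + 3)*(y - 2)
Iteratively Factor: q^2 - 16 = (q - 4)*(q + 4)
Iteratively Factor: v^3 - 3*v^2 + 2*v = (v - 2)*(v^2 - v) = v*(v - 2)*(v - 1)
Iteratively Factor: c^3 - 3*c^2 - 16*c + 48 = (c - 4)*(c^2 + c - 12) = (c - 4)*(c + 4)*(c - 3)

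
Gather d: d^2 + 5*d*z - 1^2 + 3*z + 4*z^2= d^2 + 5*d*z + 4*z^2 + 3*z - 1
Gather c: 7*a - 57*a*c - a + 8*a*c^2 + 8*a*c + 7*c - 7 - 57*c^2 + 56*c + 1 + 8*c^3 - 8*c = 6*a + 8*c^3 + c^2*(8*a - 57) + c*(55 - 49*a) - 6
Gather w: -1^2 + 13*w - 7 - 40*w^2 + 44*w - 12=-40*w^2 + 57*w - 20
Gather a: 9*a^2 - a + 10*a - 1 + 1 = 9*a^2 + 9*a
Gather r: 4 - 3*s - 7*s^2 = -7*s^2 - 3*s + 4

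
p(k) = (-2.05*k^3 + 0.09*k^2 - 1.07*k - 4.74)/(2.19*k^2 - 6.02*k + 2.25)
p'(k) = (6.02 - 4.38*k)*(-2.05*k^3 + 0.09*k^2 - 1.07*k - 4.74)/(2.19*k^2 - 6.02*k + 2.25)^2 + (-6.15*k^2 + 0.18*k - 1.07)/(2.19*k^2 - 6.02*k + 2.25)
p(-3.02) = 1.38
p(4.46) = -10.00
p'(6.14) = -0.45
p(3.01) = -15.88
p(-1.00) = -0.15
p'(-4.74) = -0.83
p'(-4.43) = -0.82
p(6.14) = -10.08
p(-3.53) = 1.78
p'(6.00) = -0.41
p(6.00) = -10.02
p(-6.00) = 3.82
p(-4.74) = 2.76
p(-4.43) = 2.50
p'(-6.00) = -0.85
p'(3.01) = 14.47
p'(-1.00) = -0.85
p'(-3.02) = -0.77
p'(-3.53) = -0.79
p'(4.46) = 0.66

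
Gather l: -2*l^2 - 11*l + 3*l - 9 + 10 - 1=-2*l^2 - 8*l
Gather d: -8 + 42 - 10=24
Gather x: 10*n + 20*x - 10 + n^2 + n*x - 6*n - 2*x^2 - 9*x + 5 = n^2 + 4*n - 2*x^2 + x*(n + 11) - 5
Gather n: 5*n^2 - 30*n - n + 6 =5*n^2 - 31*n + 6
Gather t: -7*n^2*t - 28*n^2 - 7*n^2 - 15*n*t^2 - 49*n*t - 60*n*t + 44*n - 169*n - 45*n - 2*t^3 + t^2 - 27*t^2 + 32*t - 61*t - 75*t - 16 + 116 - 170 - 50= -35*n^2 - 170*n - 2*t^3 + t^2*(-15*n - 26) + t*(-7*n^2 - 109*n - 104) - 120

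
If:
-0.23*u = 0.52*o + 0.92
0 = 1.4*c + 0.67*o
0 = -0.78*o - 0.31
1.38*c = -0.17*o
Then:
No Solution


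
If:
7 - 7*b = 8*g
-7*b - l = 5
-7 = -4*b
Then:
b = 7/4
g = -21/32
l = -69/4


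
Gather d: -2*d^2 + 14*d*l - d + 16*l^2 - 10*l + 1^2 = -2*d^2 + d*(14*l - 1) + 16*l^2 - 10*l + 1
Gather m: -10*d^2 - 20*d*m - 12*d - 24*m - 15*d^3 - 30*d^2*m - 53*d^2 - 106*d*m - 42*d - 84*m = -15*d^3 - 63*d^2 - 54*d + m*(-30*d^2 - 126*d - 108)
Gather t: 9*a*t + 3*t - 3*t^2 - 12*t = -3*t^2 + t*(9*a - 9)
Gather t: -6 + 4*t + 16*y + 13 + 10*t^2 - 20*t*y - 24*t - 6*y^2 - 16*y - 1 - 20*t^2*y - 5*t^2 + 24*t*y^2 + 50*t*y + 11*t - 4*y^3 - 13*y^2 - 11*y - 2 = t^2*(5 - 20*y) + t*(24*y^2 + 30*y - 9) - 4*y^3 - 19*y^2 - 11*y + 4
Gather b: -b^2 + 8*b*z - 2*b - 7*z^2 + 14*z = -b^2 + b*(8*z - 2) - 7*z^2 + 14*z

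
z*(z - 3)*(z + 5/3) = z^3 - 4*z^2/3 - 5*z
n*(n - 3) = n^2 - 3*n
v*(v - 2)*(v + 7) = v^3 + 5*v^2 - 14*v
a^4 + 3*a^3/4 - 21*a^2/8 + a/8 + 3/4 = (a - 1)*(a - 3/4)*(a + 1/2)*(a + 2)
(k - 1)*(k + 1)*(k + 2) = k^3 + 2*k^2 - k - 2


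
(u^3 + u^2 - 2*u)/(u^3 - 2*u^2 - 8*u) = (u - 1)/(u - 4)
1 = 1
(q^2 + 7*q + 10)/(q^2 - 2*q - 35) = (q + 2)/(q - 7)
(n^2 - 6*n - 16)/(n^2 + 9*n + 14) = (n - 8)/(n + 7)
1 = 1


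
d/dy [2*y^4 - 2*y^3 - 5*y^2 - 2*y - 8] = 8*y^3 - 6*y^2 - 10*y - 2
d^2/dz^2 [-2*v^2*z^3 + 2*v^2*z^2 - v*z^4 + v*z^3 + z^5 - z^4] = -12*v^2*z + 4*v^2 - 12*v*z^2 + 6*v*z + 20*z^3 - 12*z^2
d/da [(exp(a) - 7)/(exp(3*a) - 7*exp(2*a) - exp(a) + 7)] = -2*exp(2*a)/(exp(4*a) - 2*exp(2*a) + 1)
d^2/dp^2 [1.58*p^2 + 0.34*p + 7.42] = 3.16000000000000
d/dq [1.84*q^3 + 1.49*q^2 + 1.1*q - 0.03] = 5.52*q^2 + 2.98*q + 1.1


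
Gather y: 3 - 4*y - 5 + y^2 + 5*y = y^2 + y - 2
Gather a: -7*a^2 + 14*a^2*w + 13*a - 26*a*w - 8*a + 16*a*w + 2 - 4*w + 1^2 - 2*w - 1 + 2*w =a^2*(14*w - 7) + a*(5 - 10*w) - 4*w + 2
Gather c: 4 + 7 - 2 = 9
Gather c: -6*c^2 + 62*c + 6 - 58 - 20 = -6*c^2 + 62*c - 72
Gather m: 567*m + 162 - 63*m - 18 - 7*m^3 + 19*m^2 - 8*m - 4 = -7*m^3 + 19*m^2 + 496*m + 140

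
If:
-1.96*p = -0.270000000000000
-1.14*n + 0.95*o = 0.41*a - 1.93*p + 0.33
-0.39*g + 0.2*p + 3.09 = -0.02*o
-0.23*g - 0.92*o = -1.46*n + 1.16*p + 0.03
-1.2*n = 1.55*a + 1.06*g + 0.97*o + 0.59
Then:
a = -4.95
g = 7.91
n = 0.30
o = -1.71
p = 0.14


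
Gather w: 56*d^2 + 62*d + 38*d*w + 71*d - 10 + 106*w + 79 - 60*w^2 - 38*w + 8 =56*d^2 + 133*d - 60*w^2 + w*(38*d + 68) + 77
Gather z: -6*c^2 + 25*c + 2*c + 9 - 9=-6*c^2 + 27*c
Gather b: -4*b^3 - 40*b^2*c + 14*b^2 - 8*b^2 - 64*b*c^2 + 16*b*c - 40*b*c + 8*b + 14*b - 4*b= -4*b^3 + b^2*(6 - 40*c) + b*(-64*c^2 - 24*c + 18)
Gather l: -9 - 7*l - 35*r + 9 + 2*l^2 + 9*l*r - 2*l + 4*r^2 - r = 2*l^2 + l*(9*r - 9) + 4*r^2 - 36*r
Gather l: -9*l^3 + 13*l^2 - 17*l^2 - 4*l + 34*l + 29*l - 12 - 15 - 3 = -9*l^3 - 4*l^2 + 59*l - 30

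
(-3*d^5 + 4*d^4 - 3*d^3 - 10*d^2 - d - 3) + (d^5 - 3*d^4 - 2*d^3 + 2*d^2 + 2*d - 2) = -2*d^5 + d^4 - 5*d^3 - 8*d^2 + d - 5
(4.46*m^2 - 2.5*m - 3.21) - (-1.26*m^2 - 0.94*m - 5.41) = 5.72*m^2 - 1.56*m + 2.2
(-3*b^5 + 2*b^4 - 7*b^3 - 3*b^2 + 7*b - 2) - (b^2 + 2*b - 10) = -3*b^5 + 2*b^4 - 7*b^3 - 4*b^2 + 5*b + 8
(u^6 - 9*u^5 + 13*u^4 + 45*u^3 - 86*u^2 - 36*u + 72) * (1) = u^6 - 9*u^5 + 13*u^4 + 45*u^3 - 86*u^2 - 36*u + 72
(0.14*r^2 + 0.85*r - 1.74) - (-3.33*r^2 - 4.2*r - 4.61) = 3.47*r^2 + 5.05*r + 2.87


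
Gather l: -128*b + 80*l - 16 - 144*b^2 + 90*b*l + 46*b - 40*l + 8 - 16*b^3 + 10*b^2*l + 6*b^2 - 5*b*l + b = -16*b^3 - 138*b^2 - 81*b + l*(10*b^2 + 85*b + 40) - 8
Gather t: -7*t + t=-6*t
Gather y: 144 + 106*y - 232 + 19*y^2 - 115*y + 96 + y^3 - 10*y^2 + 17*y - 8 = y^3 + 9*y^2 + 8*y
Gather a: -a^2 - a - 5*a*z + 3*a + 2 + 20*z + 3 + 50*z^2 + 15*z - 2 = -a^2 + a*(2 - 5*z) + 50*z^2 + 35*z + 3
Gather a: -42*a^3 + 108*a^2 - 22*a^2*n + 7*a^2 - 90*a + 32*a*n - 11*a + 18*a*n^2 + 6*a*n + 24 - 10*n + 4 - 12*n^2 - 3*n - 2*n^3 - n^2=-42*a^3 + a^2*(115 - 22*n) + a*(18*n^2 + 38*n - 101) - 2*n^3 - 13*n^2 - 13*n + 28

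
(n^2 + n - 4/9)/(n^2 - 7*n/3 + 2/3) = (n + 4/3)/(n - 2)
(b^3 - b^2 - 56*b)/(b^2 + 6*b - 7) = b*(b - 8)/(b - 1)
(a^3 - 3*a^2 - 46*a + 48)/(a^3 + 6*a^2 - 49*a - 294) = (a^2 - 9*a + 8)/(a^2 - 49)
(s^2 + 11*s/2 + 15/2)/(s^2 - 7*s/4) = 2*(2*s^2 + 11*s + 15)/(s*(4*s - 7))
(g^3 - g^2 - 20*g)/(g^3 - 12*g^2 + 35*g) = (g + 4)/(g - 7)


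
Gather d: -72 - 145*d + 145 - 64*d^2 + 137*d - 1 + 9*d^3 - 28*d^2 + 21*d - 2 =9*d^3 - 92*d^2 + 13*d + 70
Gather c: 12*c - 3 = 12*c - 3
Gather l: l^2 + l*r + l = l^2 + l*(r + 1)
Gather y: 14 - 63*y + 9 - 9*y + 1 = 24 - 72*y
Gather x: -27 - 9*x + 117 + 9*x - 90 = 0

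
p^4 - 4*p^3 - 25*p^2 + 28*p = p*(p - 7)*(p - 1)*(p + 4)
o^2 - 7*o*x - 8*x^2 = (o - 8*x)*(o + x)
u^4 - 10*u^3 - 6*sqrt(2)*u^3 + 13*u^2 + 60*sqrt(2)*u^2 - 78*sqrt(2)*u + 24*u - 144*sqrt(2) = (u - 8)*(u - 3)*(u + 1)*(u - 6*sqrt(2))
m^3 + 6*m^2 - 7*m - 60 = (m - 3)*(m + 4)*(m + 5)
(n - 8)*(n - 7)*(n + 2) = n^3 - 13*n^2 + 26*n + 112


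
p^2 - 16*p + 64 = (p - 8)^2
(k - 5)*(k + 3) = k^2 - 2*k - 15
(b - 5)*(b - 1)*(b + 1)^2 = b^4 - 4*b^3 - 6*b^2 + 4*b + 5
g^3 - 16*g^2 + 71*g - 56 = (g - 8)*(g - 7)*(g - 1)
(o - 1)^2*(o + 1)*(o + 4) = o^4 + 3*o^3 - 5*o^2 - 3*o + 4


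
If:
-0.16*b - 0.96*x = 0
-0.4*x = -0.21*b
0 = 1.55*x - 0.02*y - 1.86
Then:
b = 0.00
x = 0.00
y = -93.00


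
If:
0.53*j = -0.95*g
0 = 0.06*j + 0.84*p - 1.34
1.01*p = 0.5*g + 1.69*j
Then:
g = -0.61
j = 1.09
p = 1.52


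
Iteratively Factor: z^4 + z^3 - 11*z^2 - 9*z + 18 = (z + 2)*(z^3 - z^2 - 9*z + 9) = (z - 3)*(z + 2)*(z^2 + 2*z - 3) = (z - 3)*(z + 2)*(z + 3)*(z - 1)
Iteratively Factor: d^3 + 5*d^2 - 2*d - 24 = (d - 2)*(d^2 + 7*d + 12) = (d - 2)*(d + 4)*(d + 3)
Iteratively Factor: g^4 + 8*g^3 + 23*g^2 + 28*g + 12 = (g + 2)*(g^3 + 6*g^2 + 11*g + 6) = (g + 2)*(g + 3)*(g^2 + 3*g + 2) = (g + 1)*(g + 2)*(g + 3)*(g + 2)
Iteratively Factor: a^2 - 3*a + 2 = (a - 1)*(a - 2)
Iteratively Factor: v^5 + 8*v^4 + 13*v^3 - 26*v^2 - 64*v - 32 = (v + 4)*(v^4 + 4*v^3 - 3*v^2 - 14*v - 8) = (v + 1)*(v + 4)*(v^3 + 3*v^2 - 6*v - 8) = (v - 2)*(v + 1)*(v + 4)*(v^2 + 5*v + 4) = (v - 2)*(v + 1)*(v + 4)^2*(v + 1)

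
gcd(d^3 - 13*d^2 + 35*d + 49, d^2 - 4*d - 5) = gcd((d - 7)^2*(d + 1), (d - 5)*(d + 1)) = d + 1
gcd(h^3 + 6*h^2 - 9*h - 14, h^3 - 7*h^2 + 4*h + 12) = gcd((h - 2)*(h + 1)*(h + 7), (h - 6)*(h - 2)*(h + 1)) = h^2 - h - 2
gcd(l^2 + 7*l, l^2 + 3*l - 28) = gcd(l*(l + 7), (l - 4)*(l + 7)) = l + 7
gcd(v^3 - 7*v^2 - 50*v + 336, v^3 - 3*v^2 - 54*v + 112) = v^2 - v - 56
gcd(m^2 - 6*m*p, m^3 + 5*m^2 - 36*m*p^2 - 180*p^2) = -m + 6*p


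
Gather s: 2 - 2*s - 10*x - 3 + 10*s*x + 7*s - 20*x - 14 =s*(10*x + 5) - 30*x - 15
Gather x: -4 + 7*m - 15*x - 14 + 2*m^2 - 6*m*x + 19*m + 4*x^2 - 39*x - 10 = 2*m^2 + 26*m + 4*x^2 + x*(-6*m - 54) - 28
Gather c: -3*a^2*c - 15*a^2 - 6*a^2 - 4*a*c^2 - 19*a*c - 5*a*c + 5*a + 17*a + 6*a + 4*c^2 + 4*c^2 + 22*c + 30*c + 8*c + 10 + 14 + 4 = -21*a^2 + 28*a + c^2*(8 - 4*a) + c*(-3*a^2 - 24*a + 60) + 28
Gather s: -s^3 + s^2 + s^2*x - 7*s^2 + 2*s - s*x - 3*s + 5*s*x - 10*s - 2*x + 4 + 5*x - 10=-s^3 + s^2*(x - 6) + s*(4*x - 11) + 3*x - 6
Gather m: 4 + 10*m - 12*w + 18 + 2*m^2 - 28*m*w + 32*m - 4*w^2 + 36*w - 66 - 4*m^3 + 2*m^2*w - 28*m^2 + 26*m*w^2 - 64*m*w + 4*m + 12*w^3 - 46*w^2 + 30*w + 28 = -4*m^3 + m^2*(2*w - 26) + m*(26*w^2 - 92*w + 46) + 12*w^3 - 50*w^2 + 54*w - 16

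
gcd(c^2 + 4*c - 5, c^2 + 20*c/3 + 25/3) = c + 5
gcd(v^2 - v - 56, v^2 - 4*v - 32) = v - 8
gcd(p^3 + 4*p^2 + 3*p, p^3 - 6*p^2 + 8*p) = p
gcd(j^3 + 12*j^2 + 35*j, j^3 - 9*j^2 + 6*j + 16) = 1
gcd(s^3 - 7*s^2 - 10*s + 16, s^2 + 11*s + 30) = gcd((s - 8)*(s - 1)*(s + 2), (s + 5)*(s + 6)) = 1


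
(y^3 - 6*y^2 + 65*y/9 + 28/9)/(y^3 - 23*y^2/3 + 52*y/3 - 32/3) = (9*y^2 - 18*y - 7)/(3*(3*y^2 - 11*y + 8))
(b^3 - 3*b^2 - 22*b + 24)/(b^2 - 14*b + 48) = (b^2 + 3*b - 4)/(b - 8)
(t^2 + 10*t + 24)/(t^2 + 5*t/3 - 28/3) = 3*(t + 6)/(3*t - 7)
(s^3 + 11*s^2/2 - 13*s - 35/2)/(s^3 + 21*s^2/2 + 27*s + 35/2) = (2*s - 5)/(2*s + 5)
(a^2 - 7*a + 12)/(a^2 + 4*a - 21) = (a - 4)/(a + 7)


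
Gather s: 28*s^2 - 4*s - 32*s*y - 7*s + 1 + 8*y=28*s^2 + s*(-32*y - 11) + 8*y + 1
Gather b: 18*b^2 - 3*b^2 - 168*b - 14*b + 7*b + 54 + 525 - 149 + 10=15*b^2 - 175*b + 440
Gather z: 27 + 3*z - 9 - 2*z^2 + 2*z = -2*z^2 + 5*z + 18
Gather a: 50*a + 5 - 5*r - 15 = 50*a - 5*r - 10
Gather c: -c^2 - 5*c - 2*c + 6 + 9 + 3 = -c^2 - 7*c + 18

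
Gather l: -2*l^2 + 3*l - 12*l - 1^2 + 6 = -2*l^2 - 9*l + 5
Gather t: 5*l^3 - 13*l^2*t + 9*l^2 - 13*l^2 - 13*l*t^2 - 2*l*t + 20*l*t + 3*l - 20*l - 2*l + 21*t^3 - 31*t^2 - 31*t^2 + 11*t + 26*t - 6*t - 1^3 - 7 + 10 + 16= 5*l^3 - 4*l^2 - 19*l + 21*t^3 + t^2*(-13*l - 62) + t*(-13*l^2 + 18*l + 31) + 18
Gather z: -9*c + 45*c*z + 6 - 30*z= -9*c + z*(45*c - 30) + 6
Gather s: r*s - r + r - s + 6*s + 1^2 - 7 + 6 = s*(r + 5)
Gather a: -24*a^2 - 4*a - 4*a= -24*a^2 - 8*a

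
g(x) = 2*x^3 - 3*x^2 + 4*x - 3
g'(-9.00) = 544.00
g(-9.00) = -1740.00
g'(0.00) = 4.00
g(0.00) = -3.00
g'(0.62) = 2.59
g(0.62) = -1.20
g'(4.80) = 113.44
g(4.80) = 168.26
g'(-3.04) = 77.69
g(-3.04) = -99.07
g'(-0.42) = 7.58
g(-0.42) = -5.36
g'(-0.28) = 6.15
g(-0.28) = -4.40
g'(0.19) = 3.08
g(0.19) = -2.33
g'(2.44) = 25.08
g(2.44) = 17.95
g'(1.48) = 8.26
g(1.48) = 2.83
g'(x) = 6*x^2 - 6*x + 4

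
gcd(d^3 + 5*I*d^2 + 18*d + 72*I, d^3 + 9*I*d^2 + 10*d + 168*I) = d^2 + 2*I*d + 24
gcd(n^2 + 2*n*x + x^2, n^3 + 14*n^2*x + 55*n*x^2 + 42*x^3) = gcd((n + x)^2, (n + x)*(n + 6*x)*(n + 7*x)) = n + x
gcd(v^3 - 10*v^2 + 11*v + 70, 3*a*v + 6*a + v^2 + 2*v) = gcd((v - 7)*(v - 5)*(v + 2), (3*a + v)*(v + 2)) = v + 2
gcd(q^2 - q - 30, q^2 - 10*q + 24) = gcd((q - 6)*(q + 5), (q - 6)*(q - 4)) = q - 6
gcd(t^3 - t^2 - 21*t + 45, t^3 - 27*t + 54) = t^2 - 6*t + 9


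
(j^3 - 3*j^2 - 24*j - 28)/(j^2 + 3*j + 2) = (j^2 - 5*j - 14)/(j + 1)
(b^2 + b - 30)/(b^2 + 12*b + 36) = (b - 5)/(b + 6)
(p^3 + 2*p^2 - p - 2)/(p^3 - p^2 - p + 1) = (p + 2)/(p - 1)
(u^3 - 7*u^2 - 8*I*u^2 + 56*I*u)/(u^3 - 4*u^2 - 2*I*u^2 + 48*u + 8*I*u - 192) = u*(u - 7)/(u^2 + 2*u*(-2 + 3*I) - 24*I)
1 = 1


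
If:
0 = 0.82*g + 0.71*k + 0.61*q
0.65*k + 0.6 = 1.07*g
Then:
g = 0.329542817359016 - 0.306722364044248*q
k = -0.50491219927284*q - 0.380598746809004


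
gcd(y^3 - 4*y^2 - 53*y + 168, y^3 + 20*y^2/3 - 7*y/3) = y + 7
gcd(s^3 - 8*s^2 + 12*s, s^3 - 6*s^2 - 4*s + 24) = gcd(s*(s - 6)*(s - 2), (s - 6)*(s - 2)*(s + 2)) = s^2 - 8*s + 12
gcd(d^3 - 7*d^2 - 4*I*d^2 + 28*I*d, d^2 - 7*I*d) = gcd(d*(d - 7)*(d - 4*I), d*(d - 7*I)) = d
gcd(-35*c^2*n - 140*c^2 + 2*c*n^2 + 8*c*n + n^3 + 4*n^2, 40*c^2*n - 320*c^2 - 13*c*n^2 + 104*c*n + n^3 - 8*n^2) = 5*c - n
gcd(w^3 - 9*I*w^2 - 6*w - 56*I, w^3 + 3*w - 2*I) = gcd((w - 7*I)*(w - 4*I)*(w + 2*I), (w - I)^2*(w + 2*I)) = w + 2*I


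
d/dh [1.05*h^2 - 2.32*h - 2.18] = 2.1*h - 2.32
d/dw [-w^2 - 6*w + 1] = -2*w - 6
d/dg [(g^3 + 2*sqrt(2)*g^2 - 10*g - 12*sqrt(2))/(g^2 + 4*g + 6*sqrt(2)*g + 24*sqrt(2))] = (-2*(g + 2 + 3*sqrt(2))*(g^3 + 2*sqrt(2)*g^2 - 10*g - 12*sqrt(2)) + (3*g^2 + 4*sqrt(2)*g - 10)*(g^2 + 4*g + 6*sqrt(2)*g + 24*sqrt(2)))/(g^2 + 4*g + 6*sqrt(2)*g + 24*sqrt(2))^2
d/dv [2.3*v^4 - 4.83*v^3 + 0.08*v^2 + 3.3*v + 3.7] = 9.2*v^3 - 14.49*v^2 + 0.16*v + 3.3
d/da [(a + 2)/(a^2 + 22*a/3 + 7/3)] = 3*(3*a^2 + 22*a - 2*(a + 2)*(3*a + 11) + 7)/(3*a^2 + 22*a + 7)^2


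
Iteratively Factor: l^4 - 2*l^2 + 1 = (l - 1)*(l^3 + l^2 - l - 1) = (l - 1)*(l + 1)*(l^2 - 1) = (l - 1)*(l + 1)^2*(l - 1)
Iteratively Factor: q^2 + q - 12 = (q - 3)*(q + 4)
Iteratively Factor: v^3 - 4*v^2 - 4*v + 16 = (v - 2)*(v^2 - 2*v - 8) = (v - 4)*(v - 2)*(v + 2)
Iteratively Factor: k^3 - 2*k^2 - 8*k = (k)*(k^2 - 2*k - 8) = k*(k - 4)*(k + 2)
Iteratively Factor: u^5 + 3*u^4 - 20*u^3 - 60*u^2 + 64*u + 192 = (u + 4)*(u^4 - u^3 - 16*u^2 + 4*u + 48) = (u - 2)*(u + 4)*(u^3 + u^2 - 14*u - 24) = (u - 2)*(u + 3)*(u + 4)*(u^2 - 2*u - 8) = (u - 2)*(u + 2)*(u + 3)*(u + 4)*(u - 4)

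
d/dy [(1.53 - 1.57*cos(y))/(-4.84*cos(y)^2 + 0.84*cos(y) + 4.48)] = (7.5988*cos(y)^2 - 14.8104*cos(y) + 8.3188)*sin(y)/(23.4256*cos(y)^4 - 8.1312*cos(y)^3 - 42.6608*cos(y)^2 + 7.5264*cos(y) + 20.0704)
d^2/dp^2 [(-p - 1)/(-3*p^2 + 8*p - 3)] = 2*((5 - 9*p)*(3*p^2 - 8*p + 3) + 4*(p + 1)*(3*p - 4)^2)/(3*p^2 - 8*p + 3)^3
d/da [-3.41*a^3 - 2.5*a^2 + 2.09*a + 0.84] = -10.23*a^2 - 5.0*a + 2.09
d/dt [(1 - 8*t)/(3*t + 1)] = -11/(3*t + 1)^2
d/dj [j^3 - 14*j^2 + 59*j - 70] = 3*j^2 - 28*j + 59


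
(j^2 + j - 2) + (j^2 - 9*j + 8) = 2*j^2 - 8*j + 6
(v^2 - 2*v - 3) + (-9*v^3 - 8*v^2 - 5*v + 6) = -9*v^3 - 7*v^2 - 7*v + 3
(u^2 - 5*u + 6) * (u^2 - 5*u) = u^4 - 10*u^3 + 31*u^2 - 30*u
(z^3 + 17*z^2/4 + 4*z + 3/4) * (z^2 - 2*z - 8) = z^5 + 9*z^4/4 - 25*z^3/2 - 165*z^2/4 - 67*z/2 - 6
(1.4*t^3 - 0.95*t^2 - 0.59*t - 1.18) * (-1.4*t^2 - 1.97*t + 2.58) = -1.96*t^5 - 1.428*t^4 + 6.3095*t^3 + 0.3633*t^2 + 0.8024*t - 3.0444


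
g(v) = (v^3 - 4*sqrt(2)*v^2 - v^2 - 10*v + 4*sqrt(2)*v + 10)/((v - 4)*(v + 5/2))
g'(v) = (3*v^2 - 8*sqrt(2)*v - 2*v - 10 + 4*sqrt(2))/((v - 4)*(v + 5/2)) - (v^3 - 4*sqrt(2)*v^2 - v^2 - 10*v + 4*sqrt(2)*v + 10)/((v - 4)*(v + 5/2)^2) - (v^3 - 4*sqrt(2)*v^2 - v^2 - 10*v + 4*sqrt(2)*v + 10)/((v - 4)^2*(v + 5/2))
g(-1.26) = -0.45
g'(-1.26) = -2.36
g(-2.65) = -43.96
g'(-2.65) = -247.53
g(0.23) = -0.84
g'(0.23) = 0.79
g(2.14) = 2.32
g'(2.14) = 2.96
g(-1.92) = 3.87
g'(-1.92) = -15.42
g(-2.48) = 273.34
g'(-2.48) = -13988.23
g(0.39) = -0.70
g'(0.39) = 0.92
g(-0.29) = -1.13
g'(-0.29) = 0.27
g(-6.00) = -11.99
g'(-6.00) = 0.62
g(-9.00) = -14.43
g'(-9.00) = 0.91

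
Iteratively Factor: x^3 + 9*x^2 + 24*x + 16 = (x + 4)*(x^2 + 5*x + 4) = (x + 1)*(x + 4)*(x + 4)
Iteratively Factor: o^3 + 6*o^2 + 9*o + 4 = (o + 1)*(o^2 + 5*o + 4) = (o + 1)^2*(o + 4)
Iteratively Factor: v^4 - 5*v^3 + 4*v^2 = (v)*(v^3 - 5*v^2 + 4*v) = v*(v - 4)*(v^2 - v) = v^2*(v - 4)*(v - 1)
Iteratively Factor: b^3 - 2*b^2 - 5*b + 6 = (b - 1)*(b^2 - b - 6) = (b - 1)*(b + 2)*(b - 3)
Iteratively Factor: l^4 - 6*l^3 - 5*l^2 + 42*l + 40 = (l - 5)*(l^3 - l^2 - 10*l - 8) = (l - 5)*(l + 2)*(l^2 - 3*l - 4) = (l - 5)*(l + 1)*(l + 2)*(l - 4)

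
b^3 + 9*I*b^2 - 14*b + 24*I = (b - I)*(b + 4*I)*(b + 6*I)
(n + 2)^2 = n^2 + 4*n + 4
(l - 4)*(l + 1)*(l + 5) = l^3 + 2*l^2 - 19*l - 20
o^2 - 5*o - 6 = (o - 6)*(o + 1)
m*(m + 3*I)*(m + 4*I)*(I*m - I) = I*m^4 - 7*m^3 - I*m^3 + 7*m^2 - 12*I*m^2 + 12*I*m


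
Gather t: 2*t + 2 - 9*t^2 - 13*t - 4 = -9*t^2 - 11*t - 2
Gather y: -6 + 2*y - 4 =2*y - 10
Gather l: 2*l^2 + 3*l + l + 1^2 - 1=2*l^2 + 4*l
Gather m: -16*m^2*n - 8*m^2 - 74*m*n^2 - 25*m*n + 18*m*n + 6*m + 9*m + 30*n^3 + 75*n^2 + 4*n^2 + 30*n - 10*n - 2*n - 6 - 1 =m^2*(-16*n - 8) + m*(-74*n^2 - 7*n + 15) + 30*n^3 + 79*n^2 + 18*n - 7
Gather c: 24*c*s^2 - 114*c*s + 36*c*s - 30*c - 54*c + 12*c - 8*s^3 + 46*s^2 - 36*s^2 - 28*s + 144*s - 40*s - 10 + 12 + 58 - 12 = c*(24*s^2 - 78*s - 72) - 8*s^3 + 10*s^2 + 76*s + 48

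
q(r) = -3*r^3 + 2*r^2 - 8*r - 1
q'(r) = -9*r^2 + 4*r - 8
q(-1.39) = 22.04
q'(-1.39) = -30.95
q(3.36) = -119.10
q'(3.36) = -96.17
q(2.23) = -42.16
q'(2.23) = -43.84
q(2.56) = -58.70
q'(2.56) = -56.74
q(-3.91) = 240.19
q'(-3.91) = -161.23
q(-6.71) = 1049.06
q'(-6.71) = -440.06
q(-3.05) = 127.12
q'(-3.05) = -103.92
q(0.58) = -5.55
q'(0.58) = -8.71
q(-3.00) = 122.00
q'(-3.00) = -101.00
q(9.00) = -2098.00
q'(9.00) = -701.00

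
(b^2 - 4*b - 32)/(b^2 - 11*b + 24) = (b + 4)/(b - 3)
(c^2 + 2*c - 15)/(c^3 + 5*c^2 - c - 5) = (c - 3)/(c^2 - 1)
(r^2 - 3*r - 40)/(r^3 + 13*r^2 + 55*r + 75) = (r - 8)/(r^2 + 8*r + 15)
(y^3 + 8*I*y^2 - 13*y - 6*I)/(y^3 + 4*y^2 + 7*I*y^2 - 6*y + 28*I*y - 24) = (y + I)/(y + 4)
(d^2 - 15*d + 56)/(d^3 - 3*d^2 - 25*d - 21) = (d - 8)/(d^2 + 4*d + 3)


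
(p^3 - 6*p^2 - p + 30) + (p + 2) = p^3 - 6*p^2 + 32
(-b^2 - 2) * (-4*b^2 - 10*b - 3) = 4*b^4 + 10*b^3 + 11*b^2 + 20*b + 6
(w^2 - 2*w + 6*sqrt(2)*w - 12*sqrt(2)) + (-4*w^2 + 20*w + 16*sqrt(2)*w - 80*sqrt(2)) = -3*w^2 + 18*w + 22*sqrt(2)*w - 92*sqrt(2)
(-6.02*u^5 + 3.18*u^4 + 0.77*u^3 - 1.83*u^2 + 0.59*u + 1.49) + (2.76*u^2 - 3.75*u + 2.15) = -6.02*u^5 + 3.18*u^4 + 0.77*u^3 + 0.93*u^2 - 3.16*u + 3.64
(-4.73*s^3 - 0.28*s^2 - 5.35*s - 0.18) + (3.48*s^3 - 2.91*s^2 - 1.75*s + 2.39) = -1.25*s^3 - 3.19*s^2 - 7.1*s + 2.21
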